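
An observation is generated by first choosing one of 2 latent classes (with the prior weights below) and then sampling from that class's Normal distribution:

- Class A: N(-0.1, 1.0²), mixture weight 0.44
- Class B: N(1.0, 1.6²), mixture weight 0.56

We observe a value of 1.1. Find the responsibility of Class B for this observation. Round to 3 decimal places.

P(component k | x) = w_k·f_k(x) / marginal(x), where marginal(x) = Σ_j w_j·f_j(x).
Component likelihoods at x = 1.1:
  p_A = (1/(1.0·√(2π)))·exp(−(1.1−-0.1)²/(2·1.0²)) = 0.398942·exp(-0.72000) = 0.194186
  p_B = (1/(1.6·√(2π)))·exp(−(1.1−1.0)²/(2·1.6²)) = 0.249339·exp(-0.00195) = 0.248852
Unnormalised posteriors:
  w_A·p_A = 0.44 × 0.194186 = 0.0854419
  w_B·p_B = 0.56 × 0.248852 = 0.139357
Evidence: 0.0854419 + 0.139357 = 0.224799
P(Class B | x) ≈ 0.620

0.620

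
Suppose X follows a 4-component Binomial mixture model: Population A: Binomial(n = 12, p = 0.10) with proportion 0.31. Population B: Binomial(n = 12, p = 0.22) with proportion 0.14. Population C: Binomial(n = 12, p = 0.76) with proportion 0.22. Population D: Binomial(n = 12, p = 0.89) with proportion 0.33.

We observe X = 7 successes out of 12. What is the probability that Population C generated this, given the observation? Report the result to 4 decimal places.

P(component k | x) = P(Z=k)·f_k(x) / marginal(x), where marginal(x) = Σ_j P(Z=j)·f_j(x).
Binomial probabilities:
  L_A = C(12,7)·0.10^7·0.90^5 = 792·1e-07·0.59049 = 4.67668e-05
  L_B = C(12,7)·0.22^7·0.78^5 = 792·2.49436e-05·0.288717 = 0.0057037
  L_C = C(12,7)·0.76^7·0.24^5 = 792·0.146452·0.000796262 = 0.0923584
  L_D = C(12,7)·0.89^7·0.11^5 = 792·0.442313·1.61051e-05 = 0.00564181
Multiply by the mixture weights:
  P(Z=A)·L_A = 0.31 × 4.67668e-05 = 1.44977e-05
  P(Z=B)·L_B = 0.14 × 0.0057037 = 0.000798519
  P(Z=C)·L_C = 0.22 × 0.0923584 = 0.0203189
  P(Z=D)·L_D = 0.33 × 0.00564181 = 0.0018618
Marginal: 1.44977e-05 + 0.000798519 + 0.0203189 + 0.0018618 = 0.0229937
So the posterior for Population C is 0.0203189 / 0.0229937 ≈ 0.8837.

0.8837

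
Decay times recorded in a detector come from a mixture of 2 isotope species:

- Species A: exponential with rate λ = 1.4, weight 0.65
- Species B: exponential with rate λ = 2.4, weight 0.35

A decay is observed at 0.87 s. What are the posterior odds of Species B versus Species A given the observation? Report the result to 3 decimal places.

0.387

Only the two components matter; the odds are (w_i f_i(x)) / (w_j f_j(x)).
Component likelihoods at x = 0.87 s:
  f_A = 1.4·e^(−1.4·0.87) = 1.4·e^(−1.2180) = 0.41415
  f_B = 2.4·e^(−2.4·0.87) = 2.4·e^(−2.0880) = 0.297443
Odds = (0.35/0.65) × (0.297443/0.41415) = 0.538462 × 0.718203 ≈ 0.387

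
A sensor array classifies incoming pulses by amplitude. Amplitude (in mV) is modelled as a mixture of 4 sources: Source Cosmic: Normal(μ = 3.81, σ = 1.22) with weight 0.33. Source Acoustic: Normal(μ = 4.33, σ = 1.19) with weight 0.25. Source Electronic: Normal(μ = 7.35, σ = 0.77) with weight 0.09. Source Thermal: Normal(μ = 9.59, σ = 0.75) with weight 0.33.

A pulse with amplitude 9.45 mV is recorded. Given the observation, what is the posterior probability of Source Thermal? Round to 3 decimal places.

P(component k | x) = π_k·f_k(x) / marginal(x), where marginal(x) = Σ_j π_j·f_j(x).
Normal densities:
  L_Cosmic = (1/(1.22·√(2π)))·exp(−(9.45−3.81)²/(2·1.22²)) = 0.327002·exp(-10.68584) = 7.47739e-06
  L_Acoustic = (1/(1.19·√(2π)))·exp(−(9.45−4.33)²/(2·1.19²)) = 0.335246·exp(-9.25584) = 3.20333e-05
  L_Electronic = (1/(0.77·√(2π)))·exp(−(9.45−7.35)²/(2·0.77²)) = 0.518107·exp(-3.71901) = 0.0125682
  L_Thermal = (1/(0.75·√(2π)))·exp(−(9.45−9.59)²/(2·0.75²)) = 0.531923·exp(-0.01742) = 0.522736
Multiply by the mixture weights:
  π_Cosmic·L_Cosmic = 0.33 × 7.47739e-06 = 2.46754e-06
  π_Acoustic·L_Acoustic = 0.25 × 3.20333e-05 = 8.00832e-06
  π_Electronic·L_Electronic = 0.09 × 0.0125682 = 0.00113114
  π_Thermal·L_Thermal = 0.33 × 0.522736 = 0.172503
Denominator: 2.46754e-06 + 8.00832e-06 + 0.00113114 + 0.172503 = 0.173645
Responsibility of Source Thermal: 0.172503 / 0.173645 ≈ 0.993

0.993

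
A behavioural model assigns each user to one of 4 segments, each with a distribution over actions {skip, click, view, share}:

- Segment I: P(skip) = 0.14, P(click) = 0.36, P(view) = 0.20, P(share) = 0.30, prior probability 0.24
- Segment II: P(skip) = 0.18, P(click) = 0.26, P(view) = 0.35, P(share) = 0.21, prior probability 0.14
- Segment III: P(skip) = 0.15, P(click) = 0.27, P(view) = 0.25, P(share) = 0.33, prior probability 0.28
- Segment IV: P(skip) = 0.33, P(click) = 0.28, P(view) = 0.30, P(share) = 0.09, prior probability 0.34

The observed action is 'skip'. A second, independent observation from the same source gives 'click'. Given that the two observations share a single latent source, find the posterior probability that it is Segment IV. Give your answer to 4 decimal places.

P(component k | x) = P(Z=k)·f_k(x) / marginal(x), where marginal(x) = Σ_j P(Z=j)·f_j(x).
Since both observations come from the same component, the likelihood for component k is f_k(x₁)·f_k(x₂).
  L_I = [0.14] × [0.36] = 0.0504
  L_II = [0.18] × [0.26] = 0.0468
  L_III = [0.15] × [0.27] = 0.0405
  L_IV = [0.33] × [0.28] = 0.0924
Unnormalised posteriors:
  P(Z=I)·L_I = 0.24 × 0.0504 = 0.012096
  P(Z=II)·L_II = 0.14 × 0.0468 = 0.006552
  P(Z=III)·L_III = 0.28 × 0.0405 = 0.01134
  P(Z=IV)·L_IV = 0.34 × 0.0924 = 0.031416
Evidence: 0.012096 + 0.006552 + 0.01134 + 0.031416 = 0.061404
Responsibility of Segment IV: 0.031416 / 0.061404 ≈ 0.5116

0.5116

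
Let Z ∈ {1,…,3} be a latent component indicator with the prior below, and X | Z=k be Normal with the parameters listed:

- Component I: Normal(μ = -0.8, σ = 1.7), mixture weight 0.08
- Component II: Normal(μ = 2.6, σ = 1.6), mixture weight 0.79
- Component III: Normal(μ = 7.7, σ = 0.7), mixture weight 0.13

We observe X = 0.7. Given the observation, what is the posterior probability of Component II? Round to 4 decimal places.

P(component k | x) = P(Z=k)·f_k(x) / marginal(x), where marginal(x) = Σ_j P(Z=j)·f_j(x).
Normal densities:
  L_I = (1/(1.7·√(2π)))·exp(−(0.7−-0.8)²/(2·1.7²)) = 0.234672·exp(-0.38927) = 0.159002
  L_II = (1/(1.6·√(2π)))·exp(−(0.7−2.6)²/(2·1.6²)) = 0.249339·exp(-0.70508) = 0.123191
  L_III = (1/(0.7·√(2π)))·exp(−(0.7−7.7)²/(2·0.7²)) = 0.569918·exp(-50.00000) = 1.09923e-22
Weight by the priors:
  P(Z=I)·L_I = 0.08 × 0.159002 = 0.0127201
  P(Z=II)·L_II = 0.79 × 0.123191 = 0.0973208
  P(Z=III)·L_III = 0.13 × 1.09923e-22 = 1.429e-23
Normaliser: 0.0127201 + 0.0973208 + 1.429e-23 = 0.110041
P(Component II | the observation) ≈ 0.8844

0.8844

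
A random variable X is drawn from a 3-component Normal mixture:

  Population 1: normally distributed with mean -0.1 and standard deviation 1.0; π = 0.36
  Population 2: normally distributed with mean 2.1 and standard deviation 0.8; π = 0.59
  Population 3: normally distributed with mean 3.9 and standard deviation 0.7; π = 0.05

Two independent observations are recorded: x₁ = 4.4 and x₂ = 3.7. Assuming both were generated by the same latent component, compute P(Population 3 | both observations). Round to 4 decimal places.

Apply Bayes' rule: the posterior for each component is proportional to its prior times its likelihood at x.
Since both observations come from the same component, the likelihood for component k is f_k(x₁)·f_k(x₂).
  L_1 = [(1/(1.0·√(2π)))·exp(−(4.4−-0.1)²/(2·1.0²)) = 0.398942·exp(-10.12500) = 1.59837e-05] × [0.000291947] = 4.6664e-09
  L_2 = [(1/(0.8·√(2π)))·exp(−(4.4−2.1)²/(2·0.8²)) = 0.498678·exp(-4.13281) = 0.00799765] × [0.0674887] = 0.000539751
  L_3 = [(1/(0.7·√(2π)))·exp(−(4.4−3.9)²/(2·0.7²)) = 0.569918·exp(-0.25510) = 0.441593] × [0.547124] = 0.241606
Prior × likelihood for each component:
  P(Z=1)·L_1 = 0.36 × 4.6664e-09 = 1.67991e-09
  P(Z=2)·L_2 = 0.59 × 0.000539751 = 0.000318453
  P(Z=3)·L_3 = 0.05 × 0.241606 = 0.0120803
Normaliser: 1.67991e-09 + 0.000318453 + 0.0120803 = 0.0123988
P(Population 3 | x₁, x₂) ≈ 0.9743

0.9743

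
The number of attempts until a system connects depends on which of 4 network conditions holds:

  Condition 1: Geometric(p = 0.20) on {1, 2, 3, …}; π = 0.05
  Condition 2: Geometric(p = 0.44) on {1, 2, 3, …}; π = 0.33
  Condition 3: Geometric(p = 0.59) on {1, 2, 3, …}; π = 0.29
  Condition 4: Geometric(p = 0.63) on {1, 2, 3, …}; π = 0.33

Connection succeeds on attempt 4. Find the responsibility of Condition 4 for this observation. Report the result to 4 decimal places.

Apply Bayes' rule: the posterior for each component is proportional to its prior times its likelihood at x.
Geometric probabilities:
  L_1 = 0.20·(1−0.20)^3 = 0.20·0.512 = 0.1024
  L_2 = 0.44·(1−0.44)^3 = 0.44·0.175616 = 0.077271
  L_3 = 0.59·(1−0.59)^3 = 0.59·0.068921 = 0.0406634
  L_4 = 0.63·(1−0.63)^3 = 0.63·0.050653 = 0.0319114
Weight by the priors:
  π_1·L_1 = 0.05 × 0.1024 = 0.00512
  π_2·L_2 = 0.33 × 0.077271 = 0.0254994
  π_3·L_3 = 0.29 × 0.0406634 = 0.0117924
  π_4·L_4 = 0.33 × 0.0319114 = 0.0105308
Normaliser: 0.00512 + 0.0254994 + 0.0117924 + 0.0105308 = 0.0529426
P(Condition 4 | 4) ≈ 0.1989

0.1989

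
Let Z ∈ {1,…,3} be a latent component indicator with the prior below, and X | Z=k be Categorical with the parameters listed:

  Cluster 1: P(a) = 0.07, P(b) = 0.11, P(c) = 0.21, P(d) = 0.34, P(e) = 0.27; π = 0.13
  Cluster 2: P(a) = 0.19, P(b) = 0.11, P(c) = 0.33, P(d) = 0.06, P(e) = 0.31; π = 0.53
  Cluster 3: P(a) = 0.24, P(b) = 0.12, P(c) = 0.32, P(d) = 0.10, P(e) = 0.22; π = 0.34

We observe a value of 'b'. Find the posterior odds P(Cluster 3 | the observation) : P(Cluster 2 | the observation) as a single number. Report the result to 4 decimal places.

0.6998

The posterior odds equal the prior odds times the likelihood ratio: (w_i/w_j)·(f_i(x)/f_j(x)).
Component likelihoods at x = 'b':
  p_1 = 0.11
  p_2 = 0.11
  p_3 = 0.12
0.0408 / 0.0583 ≈ 0.6998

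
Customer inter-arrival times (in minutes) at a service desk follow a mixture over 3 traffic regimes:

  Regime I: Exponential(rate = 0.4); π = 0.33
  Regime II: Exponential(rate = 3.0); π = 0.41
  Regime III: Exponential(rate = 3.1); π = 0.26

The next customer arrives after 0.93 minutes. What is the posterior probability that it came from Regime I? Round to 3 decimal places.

P(component k | x) = π_k·f_k(x) / marginal(x), where marginal(x) = Σ_j π_j·f_j(x).
Evaluate each component's likelihood at the observed value:
  p_I = 0.4·e^(−0.4·0.93) = 0.4·e^(−0.3720) = 0.275742
  p_II = 3.0·e^(−3.0·0.93) = 3.0·e^(−2.7900) = 0.184264
  p_III = 3.1·e^(−3.1·0.93) = 3.1·e^(−2.8830) = 0.173496
Multiply by the mixture weights:
  π_I·p_I = 0.33 × 0.275742 = 0.0909948
  π_II·p_II = 0.41 × 0.184264 = 0.0755481
  π_III·p_III = 0.26 × 0.173496 = 0.0451091
Denominator: 0.0909948 + 0.0755481 + 0.0451091 = 0.211652
Responsibility of Regime I: 0.0909948 / 0.211652 ≈ 0.430

0.430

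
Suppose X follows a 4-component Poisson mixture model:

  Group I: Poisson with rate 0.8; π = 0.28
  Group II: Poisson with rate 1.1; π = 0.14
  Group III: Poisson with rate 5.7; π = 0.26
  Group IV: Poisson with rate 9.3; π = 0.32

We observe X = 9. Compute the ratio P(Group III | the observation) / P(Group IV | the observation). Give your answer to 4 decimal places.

Posterior odds = (π_i f_i(x)) / (π_j f_j(x)); the normalising sum cancels.
Poisson probabilities:
  L_I = 1.66192e-07
  L_II = 2.16295e-06
  L_III = 0.0585642
  L_IV = 0.131113
0.0152267 / 0.0419561 ≈ 0.3629

0.3629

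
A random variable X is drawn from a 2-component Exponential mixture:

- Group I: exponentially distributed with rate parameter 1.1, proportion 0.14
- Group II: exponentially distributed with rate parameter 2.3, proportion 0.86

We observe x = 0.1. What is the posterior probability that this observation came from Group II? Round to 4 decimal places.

The responsibility of component k is π_k f_k(x) divided by Σ_j π_j f_j(x).
Component likelihoods at x = 0.1:
  L_I = 1.1·e^(−1.1·0.1) = 1.1·e^(−0.1100) = 0.985418
  L_II = 2.3·e^(−2.3·0.1) = 2.3·e^(−0.2300) = 1.82743
Weight by the priors:
  π_I·L_I = 0.14 × 0.985418 = 0.137958
  π_II·L_II = 0.86 × 1.82743 = 1.57159
Normaliser: 0.137958 + 1.57159 = 1.70955
P(Group II | the observation) = 1.57159 / 1.70955 ≈ 0.9193

0.9193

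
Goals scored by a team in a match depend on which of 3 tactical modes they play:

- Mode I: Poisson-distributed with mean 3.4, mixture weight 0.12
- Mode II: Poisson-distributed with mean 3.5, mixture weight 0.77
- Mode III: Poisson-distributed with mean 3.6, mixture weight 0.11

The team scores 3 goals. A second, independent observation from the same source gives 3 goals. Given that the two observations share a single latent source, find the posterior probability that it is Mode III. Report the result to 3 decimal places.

By Bayes' theorem, P(k | x) = π_k f_k(x) / Σ_j π_j f_j(x).
Since both observations come from the same component, the likelihood for component k is f_k(x₁)·f_k(x₂).
  p_I = [0.218617] × [0.218617] = 0.0477935
  p_II = [0.215785] × [0.215785] = 0.0465634
  p_III = [0.212469] × [0.212469] = 0.0451432
Weight by the priors:
  π_I·p_I = 0.12 × 0.0477935 = 0.00573522
  π_II·p_II = 0.77 × 0.0465634 = 0.0358538
  π_III·p_III = 0.11 × 0.0451432 = 0.00496575
Denominator: 0.00573522 + 0.0358538 + 0.00496575 = 0.0465548
P(Mode III | x₁, x₂) = 0.00496575 / 0.0465548 ≈ 0.107

0.107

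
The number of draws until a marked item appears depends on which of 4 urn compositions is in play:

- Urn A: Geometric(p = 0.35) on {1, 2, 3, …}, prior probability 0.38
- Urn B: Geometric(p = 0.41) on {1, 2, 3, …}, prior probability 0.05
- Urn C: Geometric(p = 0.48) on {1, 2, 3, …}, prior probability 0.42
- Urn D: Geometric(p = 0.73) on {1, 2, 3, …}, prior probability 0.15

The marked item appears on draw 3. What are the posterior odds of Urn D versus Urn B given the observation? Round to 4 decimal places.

The posterior odds equal the prior odds times the likelihood ratio: (π_i/π_j)·(f_i(x)/f_j(x)).
Geometric probabilities:
  L_A = 0.147875
  L_B = 0.142721
  L_C = 0.129792
  L_D = 0.053217
Posterior odds = (π_D·L_D) / (π_B·L_B) = (0.15·0.053217) / (0.05·0.142721) = 0.00798255 / 0.00713605 ≈ 1.1186

1.1186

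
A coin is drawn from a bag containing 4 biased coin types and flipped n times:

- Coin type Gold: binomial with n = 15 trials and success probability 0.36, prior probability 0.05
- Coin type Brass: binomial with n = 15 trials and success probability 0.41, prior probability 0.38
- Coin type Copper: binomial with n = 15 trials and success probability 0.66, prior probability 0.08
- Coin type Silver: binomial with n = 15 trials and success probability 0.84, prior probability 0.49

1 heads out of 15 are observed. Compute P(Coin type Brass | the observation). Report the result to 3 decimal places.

P(component k | x) = P(Z=k)·f_k(x) / marginal(x), where marginal(x) = Σ_j P(Z=j)·f_j(x).
Binomial probabilities:
  f_Gold = C(15,1)·0.36^1·0.64^14 = 15·0.36·0.00193428 = 0.0104451
  f_Brass = C(15,1)·0.41^1·0.59^14 = 15·0.41·0.000619339 = 0.00380893
  f_Copper = C(15,1)·0.66^1·0.34^14 = 15·0.66·2.7587e-07 = 2.73112e-06
  f_Silver = C(15,1)·0.84^1·0.16^14 = 15·0.84·7.20576e-12 = 9.07926e-11
Weight by the priors:
  P(Z=Gold)·f_Gold = 0.05 × 0.0104451 = 0.000522256
  P(Z=Brass)·f_Brass = 0.38 × 0.00380893 = 0.00144739
  P(Z=Copper)·f_Copper = 0.08 × 2.73112e-06 = 2.18489e-07
  P(Z=Silver)·f_Silver = 0.49 × 9.07926e-11 = 4.44884e-11
Marginal: 0.000522256 + 0.00144739 + 2.18489e-07 + 4.44884e-11 = 0.00196987
So the posterior for Coin type Brass is 0.00144739 / 0.00196987 ≈ 0.735.

0.735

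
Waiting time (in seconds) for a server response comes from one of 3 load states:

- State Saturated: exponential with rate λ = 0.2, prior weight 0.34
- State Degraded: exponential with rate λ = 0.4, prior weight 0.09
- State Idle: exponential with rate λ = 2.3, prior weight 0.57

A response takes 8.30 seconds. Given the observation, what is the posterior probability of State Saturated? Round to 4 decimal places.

0.9085

Posterior ∝ prior × likelihood, so P(k | x) ∝ P(Z=k) f_k(x); normalise over all components.
Component likelihoods at x = 8.30 seconds:
  f_Saturated = 0.2·e^(−0.2·8.30) = 0.2·e^(−1.6600) = 0.0380278
  f_Degraded = 0.4·e^(−0.4·8.30) = 0.4·e^(−3.3200) = 0.0144611
  f_Idle = 2.3·e^(−2.3·8.30) = 2.3·e^(−19.0900) = 1.17773e-08
Weight by the priors:
  P(Z=Saturated)·f_Saturated = 0.34 × 0.0380278 = 0.0129295
  P(Z=Degraded)·f_Degraded = 0.09 × 0.0144611 = 0.0013015
  P(Z=Idle)·f_Idle = 0.57 × 1.17773e-08 = 6.71307e-09
Marginal: 0.0129295 + 0.0013015 + 6.71307e-09 = 0.014231
Responsibility of State Saturated: 0.0129295 / 0.014231 ≈ 0.9085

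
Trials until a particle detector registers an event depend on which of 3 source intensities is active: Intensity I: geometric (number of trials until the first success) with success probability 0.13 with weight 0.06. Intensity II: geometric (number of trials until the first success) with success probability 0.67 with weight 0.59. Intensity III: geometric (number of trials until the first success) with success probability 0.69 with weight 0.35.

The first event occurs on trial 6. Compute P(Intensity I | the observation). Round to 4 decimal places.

0.6346

Posterior ∝ prior × likelihood, so P(k | x) ∝ P(Z=k) f_k(x); normalise over all components.
Geometric probabilities:
  p_I = 0.13·(1−0.13)^5 = 0.13·0.498421 = 0.0647947
  p_II = 0.67·(1−0.67)^5 = 0.67·0.00391354 = 0.00262207
  p_III = 0.69·(1−0.69)^5 = 0.69·0.00286292 = 0.00197541
Multiply by the mixture weights:
  P(Z=I)·p_I = 0.06 × 0.0647947 = 0.00388768
  P(Z=II)·p_II = 0.59 × 0.00262207 = 0.00154702
  P(Z=III)·p_III = 0.35 × 0.00197541 = 0.000691394
Sum: 0.00388768 + 0.00154702 + 0.000691394 = 0.0061261
P(Intensity I | the observation) ≈ 0.6346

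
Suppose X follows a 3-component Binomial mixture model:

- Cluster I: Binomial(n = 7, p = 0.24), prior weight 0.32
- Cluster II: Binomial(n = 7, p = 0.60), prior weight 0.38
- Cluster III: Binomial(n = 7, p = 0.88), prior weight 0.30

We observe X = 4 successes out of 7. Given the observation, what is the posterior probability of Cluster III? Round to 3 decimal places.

0.079

Posterior ∝ prior × likelihood, so P(k | x) ∝ w_k f_k(x); normalise over all components.
Binomial probabilities:
  L_I = 0.0509746
  L_II = 0.290304
  L_III = 0.0362696
Unnormalised posteriors:
  w_I·L_I = 0.32 × 0.0509746 = 0.0163119
  w_II·L_II = 0.38 × 0.290304 = 0.110316
  w_III·L_III = 0.30 × 0.0362696 = 0.0108809
Evidence: 0.0163119 + 0.110316 + 0.0108809 = 0.137508
P(Cluster III | data) ≈ 0.079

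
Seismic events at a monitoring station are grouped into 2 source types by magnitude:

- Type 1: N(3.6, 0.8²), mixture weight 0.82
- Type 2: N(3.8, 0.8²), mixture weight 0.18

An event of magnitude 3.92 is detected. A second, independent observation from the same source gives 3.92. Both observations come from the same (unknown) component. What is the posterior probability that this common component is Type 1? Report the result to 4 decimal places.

0.7988

The responsibility of component k is π_k f_k(x) divided by Σ_j π_j f_j(x).
Since both observations come from the same component, the likelihood for component k is f_k(x₁)·f_k(x₂).
  L_1 = [0.460338] × [0.460338] = 0.211911
  L_2 = [0.493099] × [0.493099] = 0.243147
Unnormalised posteriors:
  π_1·L_1 = 0.82 × 0.211911 = 0.173767
  π_2·L_2 = 0.18 × 0.243147 = 0.0437664
Denominator: 0.173767 + 0.0437664 = 0.217533
So the posterior for Type 1 is 0.173767 / 0.217533 ≈ 0.7988.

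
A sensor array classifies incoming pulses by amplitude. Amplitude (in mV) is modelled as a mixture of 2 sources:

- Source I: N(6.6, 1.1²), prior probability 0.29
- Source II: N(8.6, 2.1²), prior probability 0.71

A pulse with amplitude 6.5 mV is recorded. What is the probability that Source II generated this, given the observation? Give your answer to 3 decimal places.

By Bayes' theorem, P(k | x) = π_k f_k(x) / Σ_j π_j f_j(x).
Normal densities:
  L_I = 0.361179
  L_II = 0.115224
Multiply by the mixture weights:
  π_I·L_I = 0.29 × 0.361179 = 0.104742
  π_II·L_II = 0.71 × 0.115224 = 0.0818091
Normaliser: 0.104742 + 0.0818091 = 0.186551
So the posterior for Source II is 0.0818091 / 0.186551 ≈ 0.439.

0.439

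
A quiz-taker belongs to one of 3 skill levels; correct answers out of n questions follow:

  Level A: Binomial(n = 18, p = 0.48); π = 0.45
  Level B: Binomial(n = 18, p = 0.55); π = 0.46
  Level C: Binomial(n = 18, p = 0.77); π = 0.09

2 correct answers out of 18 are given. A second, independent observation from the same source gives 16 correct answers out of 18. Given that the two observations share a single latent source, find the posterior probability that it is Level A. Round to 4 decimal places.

Posterior ∝ prior × likelihood, so P(k | x) ∝ π_k f_k(x); normalise over all components.
Since both observations come from the same component, the likelihood for component k is f_k(x₁)·f_k(x₂).
  L_A = [0.00100746] × [0.000328517] = 3.30967e-07
  L_B = [0.000130863] × [0.0021723] = 2.84274e-07
  L_C = [5.56312e-09] × [0.123594] = 6.8757e-10
Weight by the priors:
  π_A·L_A = 0.45 × 3.30967e-07 = 1.48935e-07
  π_B·L_B = 0.46 × 2.84274e-07 = 1.30766e-07
  π_C·L_C = 0.09 × 6.8757e-10 = 6.18813e-11
Evidence: 1.48935e-07 + 1.30766e-07 + 6.18813e-11 = 2.79763e-07
P(Level A | data) = 1.48935e-07 / 2.79763e-07 ≈ 0.5324

0.5324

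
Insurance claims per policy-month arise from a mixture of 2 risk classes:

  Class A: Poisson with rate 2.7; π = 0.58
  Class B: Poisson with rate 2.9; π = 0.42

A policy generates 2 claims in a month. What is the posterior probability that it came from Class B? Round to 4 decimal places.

Apply Bayes' rule: the posterior for each component is proportional to its prior times its likelihood at x.
Poisson probabilities:
  f_A = e^(−2.7)·2.7^2/2! = 0.244964
  f_B = e^(−2.9)·2.9^2/2! = 0.231373
Prior × likelihood for each component:
  P(Z=A)·f_A = 0.58 × 0.244964 = 0.142079
  P(Z=B)·f_B = 0.42 × 0.231373 = 0.0971765
Marginal: 0.142079 + 0.0971765 = 0.239256
Responsibility of Class B: 0.0971765 / 0.239256 ≈ 0.4062

0.4062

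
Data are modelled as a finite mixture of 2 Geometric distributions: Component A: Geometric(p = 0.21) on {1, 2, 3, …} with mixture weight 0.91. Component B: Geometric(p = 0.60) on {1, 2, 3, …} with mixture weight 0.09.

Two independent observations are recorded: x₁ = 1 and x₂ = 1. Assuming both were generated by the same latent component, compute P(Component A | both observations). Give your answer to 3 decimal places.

Posterior ∝ prior × likelihood, so P(k | x) ∝ π_k f_k(x); normalise over all components.
Since both observations come from the same component, the likelihood for component k is f_k(x₁)·f_k(x₂).
  p_A = [0.21·(1−0.21)^0 = 0.21·1 = 0.21] × [0.21] = 0.0441
  p_B = [0.60·(1−0.60)^0 = 0.60·1 = 0.6] × [0.6] = 0.36
Weight by the priors:
  π_A·p_A = 0.91 × 0.0441 = 0.040131
  π_B·p_B = 0.09 × 0.36 = 0.0324
Marginal: 0.040131 + 0.0324 = 0.072531
Responsibility of Component A: 0.040131 / 0.072531 ≈ 0.553

0.553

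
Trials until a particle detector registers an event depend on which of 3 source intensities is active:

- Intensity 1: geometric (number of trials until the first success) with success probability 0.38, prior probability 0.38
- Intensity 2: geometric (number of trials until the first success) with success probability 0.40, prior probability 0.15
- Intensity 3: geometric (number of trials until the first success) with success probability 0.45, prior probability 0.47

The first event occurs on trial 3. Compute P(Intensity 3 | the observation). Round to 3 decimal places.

Apply Bayes' rule: the posterior for each component is proportional to its prior times its likelihood at x.
Geometric probabilities:
  L_1 = 0.38·(1−0.38)^2 = 0.38·0.3844 = 0.146072
  L_2 = 0.40·(1−0.40)^2 = 0.40·0.36 = 0.144
  L_3 = 0.45·(1−0.45)^2 = 0.45·0.3025 = 0.136125
Prior × likelihood for each component:
  P(Z=1)·L_1 = 0.38 × 0.146072 = 0.0555074
  P(Z=2)·L_2 = 0.15 × 0.144 = 0.0216
  P(Z=3)·L_3 = 0.47 × 0.136125 = 0.0639788
Marginal: 0.0555074 + 0.0216 + 0.0639788 = 0.141086
Responsibility of Intensity 3: 0.0639788 / 0.141086 ≈ 0.453

0.453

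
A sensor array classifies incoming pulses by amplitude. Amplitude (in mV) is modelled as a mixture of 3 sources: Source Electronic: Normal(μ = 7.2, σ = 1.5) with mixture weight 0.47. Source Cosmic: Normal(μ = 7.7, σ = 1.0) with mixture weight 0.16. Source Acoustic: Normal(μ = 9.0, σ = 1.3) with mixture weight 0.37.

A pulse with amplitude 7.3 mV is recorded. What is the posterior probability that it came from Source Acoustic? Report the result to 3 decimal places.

0.208

P(component k | x) = w_k·f_k(x) / marginal(x), where marginal(x) = Σ_j w_j·f_j(x).
Component likelihoods at x = 7.3 mV:
  L_Electronic = 0.265371
  L_Cosmic = 0.36827
  L_Acoustic = 0.130506
Unnormalised posteriors:
  w_Electronic·L_Electronic = 0.47 × 0.265371 = 0.124724
  w_Cosmic·L_Cosmic = 0.16 × 0.36827 = 0.0589232
  w_Acoustic·L_Acoustic = 0.37 × 0.130506 = 0.0482874
Denominator: 0.124724 + 0.0589232 + 0.0482874 = 0.231935
So the posterior for Source Acoustic is 0.0482874 / 0.231935 ≈ 0.208.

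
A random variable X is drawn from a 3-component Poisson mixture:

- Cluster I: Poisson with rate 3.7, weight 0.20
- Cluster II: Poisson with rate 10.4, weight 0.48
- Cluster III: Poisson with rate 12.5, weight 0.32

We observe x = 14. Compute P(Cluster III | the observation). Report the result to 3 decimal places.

0.517

Apply Bayes' rule: the posterior for each component is proportional to its prior times its likelihood at x.
Component likelihoods at x = 14:
  L_I = e^(−3.7)·3.7^14/14! = 2.5558e-05
  L_II = e^(−10.4)·10.4^14/14! = 0.0604499
  L_III = e^(−12.5)·12.5^14/14! = 0.0971965
Weight by the priors:
  π_I·L_I = 0.20 × 2.5558e-05 = 5.11159e-06
  π_II·L_II = 0.48 × 0.0604499 = 0.029016
  π_III·L_III = 0.32 × 0.0971965 = 0.0311029
Sum: 5.11159e-06 + 0.029016 + 0.0311029 = 0.060124
So the posterior for Cluster III is 0.0311029 / 0.060124 ≈ 0.517.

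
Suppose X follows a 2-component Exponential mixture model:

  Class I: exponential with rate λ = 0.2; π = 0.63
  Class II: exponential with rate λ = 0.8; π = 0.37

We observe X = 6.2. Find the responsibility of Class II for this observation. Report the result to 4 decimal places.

0.0539

By Bayes' theorem, P(k | x) = P(Z=k) f_k(x) / Σ_j P(Z=j) f_j(x).
Evaluate each component's likelihood at the observed value:
  f_I = 0.0578768
  f_II = 0.00561034
Prior × likelihood for each component:
  P(Z=I)·f_I = 0.63 × 0.0578768 = 0.0364624
  P(Z=II)·f_II = 0.37 × 0.00561034 = 0.00207583
Normaliser: 0.0364624 + 0.00207583 = 0.0385382
So the posterior for Class II is 0.00207583 / 0.0385382 ≈ 0.0539.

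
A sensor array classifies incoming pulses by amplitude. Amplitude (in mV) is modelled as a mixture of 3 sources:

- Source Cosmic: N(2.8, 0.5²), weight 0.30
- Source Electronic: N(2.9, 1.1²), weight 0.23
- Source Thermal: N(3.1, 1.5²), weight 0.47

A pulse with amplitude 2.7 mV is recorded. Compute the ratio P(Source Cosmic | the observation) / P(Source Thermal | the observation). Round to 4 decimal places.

Since P(k|x) ∝ π_k f_k(x), the posterior odds are π_i f_i(x) / (π_j f_j(x)).
Component likelihoods at x = 2.7 mV:
  f_Cosmic = (1/(0.5·√(2π)))·exp(−(2.7−2.8)²/(2·0.5²)) = 0.797885·exp(-0.02000) = 0.782085
  f_Electronic = (1/(1.1·√(2π)))·exp(−(2.7−2.9)²/(2·1.1²)) = 0.362675·exp(-0.01653) = 0.356729
  f_Thermal = (1/(1.5·√(2π)))·exp(−(2.7−3.1)²/(2·1.5²)) = 0.265962·exp(-0.03556) = 0.256671
0.234626 / 0.120635 ≈ 1.9449

1.9449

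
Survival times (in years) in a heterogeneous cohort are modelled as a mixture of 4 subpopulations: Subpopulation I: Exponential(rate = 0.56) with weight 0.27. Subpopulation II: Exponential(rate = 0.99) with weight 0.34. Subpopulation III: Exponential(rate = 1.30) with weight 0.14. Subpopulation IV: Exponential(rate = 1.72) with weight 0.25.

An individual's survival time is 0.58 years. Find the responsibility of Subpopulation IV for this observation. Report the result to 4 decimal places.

The responsibility of component k is π_k f_k(x) divided by Σ_j π_j f_j(x).
Exponential densities:
  p_I = 0.56·e^(−0.56·0.58) = 0.56·e^(−0.3248) = 0.404696
  p_II = 0.99·e^(−0.99·0.58) = 0.99·e^(−0.5742) = 0.557524
  p_III = 1.30·e^(−1.30·0.58) = 1.30·e^(−0.7540) = 0.611625
  p_IV = 1.72·e^(−1.72·0.58) = 1.72·e^(−0.9976) = 0.634273
Prior × likelihood for each component:
  π_I·p_I = 0.27 × 0.404696 = 0.109268
  π_II·p_II = 0.34 × 0.557524 = 0.189558
  π_III·p_III = 0.14 × 0.611625 = 0.0856275
  π_IV·p_IV = 0.25 × 0.634273 = 0.158568
Marginal: 0.109268 + 0.189558 + 0.0856275 + 0.158568 = 0.543022
P(Subpopulation IV | x) ≈ 0.2920

0.2920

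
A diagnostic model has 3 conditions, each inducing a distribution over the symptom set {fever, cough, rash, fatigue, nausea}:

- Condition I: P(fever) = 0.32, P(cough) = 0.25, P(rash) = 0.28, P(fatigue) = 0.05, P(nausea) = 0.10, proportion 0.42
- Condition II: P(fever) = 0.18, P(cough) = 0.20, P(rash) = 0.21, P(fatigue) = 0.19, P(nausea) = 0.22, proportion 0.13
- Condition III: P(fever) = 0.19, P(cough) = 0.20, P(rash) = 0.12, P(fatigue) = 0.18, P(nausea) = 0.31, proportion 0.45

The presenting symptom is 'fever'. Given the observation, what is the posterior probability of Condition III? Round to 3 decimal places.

The responsibility of component k is π_k f_k(x) divided by Σ_j π_j f_j(x).
Component likelihoods at x = 'fever':
  p_I = P(fever | comp) = 0.32
  p_II = P(fever | comp) = 0.18
  p_III = P(fever | comp) = 0.19
Prior × likelihood for each component:
  π_I·p_I = 0.42 × 0.32 = 0.1344
  π_II·p_II = 0.13 × 0.18 = 0.0234
  π_III·p_III = 0.45 × 0.19 = 0.0855
Sum: 0.1344 + 0.0234 + 0.0855 = 0.2433
P(Condition III | data) ≈ 0.351

0.351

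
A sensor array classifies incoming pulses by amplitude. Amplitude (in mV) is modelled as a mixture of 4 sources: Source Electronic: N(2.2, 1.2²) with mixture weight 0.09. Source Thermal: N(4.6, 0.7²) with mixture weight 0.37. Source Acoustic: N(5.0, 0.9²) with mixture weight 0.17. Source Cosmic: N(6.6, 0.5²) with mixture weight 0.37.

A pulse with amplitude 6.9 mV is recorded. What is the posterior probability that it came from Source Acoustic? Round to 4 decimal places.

0.0317

Posterior ∝ prior × likelihood, so P(k | x) ∝ w_k f_k(x); normalise over all components.
Normal densities:
  L_Electronic = (1/(1.2·√(2π)))·exp(−(6.9−2.2)²/(2·1.2²)) = 0.332452·exp(-7.67014) = 0.000155106
  L_Thermal = (1/(0.7·√(2π)))·exp(−(6.9−4.6)²/(2·0.7²)) = 0.569918·exp(-5.39796) = 0.00257934
  L_Acoustic = (1/(0.9·√(2π)))·exp(−(6.9−5.0)²/(2·0.9²)) = 0.443269·exp(-2.22840) = 0.0477406
  L_Cosmic = (1/(0.5·√(2π)))·exp(−(6.9−6.6)²/(2·0.5²)) = 0.797885·exp(-0.18000) = 0.666449
Weight by the priors:
  w_Electronic·L_Electronic = 0.09 × 0.000155106 = 1.39596e-05
  w_Thermal·L_Thermal = 0.37 × 0.00257934 = 0.000954355
  w_Acoustic·L_Acoustic = 0.17 × 0.0477406 = 0.0081159
  w_Cosmic·L_Cosmic = 0.37 × 0.666449 = 0.246586
Denominator: 1.39596e-05 + 0.000954355 + 0.0081159 + 0.246586 = 0.25567
P(Source Acoustic | the observation) ≈ 0.0317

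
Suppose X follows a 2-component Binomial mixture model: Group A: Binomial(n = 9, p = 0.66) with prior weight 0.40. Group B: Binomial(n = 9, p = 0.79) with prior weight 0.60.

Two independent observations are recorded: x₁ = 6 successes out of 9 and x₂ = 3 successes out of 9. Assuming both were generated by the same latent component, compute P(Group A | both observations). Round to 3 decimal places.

0.910

P(component k | x) = π_k·f_k(x) / marginal(x), where marginal(x) = Σ_j π_j·f_j(x).
Since both observations come from the same component, the likelihood for component k is f_k(x₁)·f_k(x₂).
  f_A = [C(9,6)·0.66^6·0.34^3 = 84·0.082654·0.039304 = 0.272885] × [0.0373065] = 0.0101804
  f_B = [C(9,6)·0.79^6·0.21^3 = 84·0.243087·0.009261 = 0.189104] × [0.00355203] = 0.000671701
Multiply by the mixture weights:
  π_A·f_A = 0.40 × 0.0101804 = 0.00407215
  π_B·f_B = 0.60 × 0.000671701 = 0.000403021
Marginal: 0.00407215 + 0.000403021 = 0.00447518
So the posterior for Group A is 0.00407215 / 0.00447518 ≈ 0.910.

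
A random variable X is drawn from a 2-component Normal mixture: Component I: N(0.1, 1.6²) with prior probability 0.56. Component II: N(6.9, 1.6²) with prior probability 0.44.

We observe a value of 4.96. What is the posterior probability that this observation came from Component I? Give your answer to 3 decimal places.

0.026

The responsibility of component k is π_k f_k(x) divided by Σ_j π_j f_j(x).
Normal densities:
  p_I = 0.00247344
  p_II = 0.11955
Multiply by the mixture weights:
  π_I·p_I = 0.56 × 0.00247344 = 0.00138513
  π_II·p_II = 0.44 × 0.11955 = 0.052602
Normaliser: 0.00138513 + 0.052602 = 0.0539871
So the posterior for Component I is 0.00138513 / 0.0539871 ≈ 0.026.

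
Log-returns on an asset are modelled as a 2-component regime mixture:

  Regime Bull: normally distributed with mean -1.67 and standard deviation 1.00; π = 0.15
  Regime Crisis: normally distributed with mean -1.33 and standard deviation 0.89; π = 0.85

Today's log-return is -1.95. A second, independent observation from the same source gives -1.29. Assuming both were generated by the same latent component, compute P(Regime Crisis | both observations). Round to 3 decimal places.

P(component k | x) = w_k·f_k(x) / marginal(x), where marginal(x) = Σ_j w_j·f_j(x).
Since both observations come from the same component, the likelihood for component k is f_k(x₁)·f_k(x₂).
  p_Bull = [(1/(1.00·√(2π)))·exp(−(-1.95−-1.67)²/(2·1.00²)) = 0.398942·exp(-0.03920) = 0.383606] × [0.371154] = 0.142377
  p_Crisis = [(1/(0.89·√(2π)))·exp(−(-1.95−-1.33)²/(2·0.89²)) = 0.448250·exp(-0.24265) = 0.351674] × [0.447797] = 0.157479
Weight by the priors:
  w_Bull·p_Bull = 0.15 × 0.142377 = 0.0213565
  w_Crisis·p_Crisis = 0.85 × 0.157479 = 0.133857
Denominator: 0.0213565 + 0.133857 = 0.155213
P(Regime Crisis | x₁,x₂) = 0.133857 / 0.155213 ≈ 0.862

0.862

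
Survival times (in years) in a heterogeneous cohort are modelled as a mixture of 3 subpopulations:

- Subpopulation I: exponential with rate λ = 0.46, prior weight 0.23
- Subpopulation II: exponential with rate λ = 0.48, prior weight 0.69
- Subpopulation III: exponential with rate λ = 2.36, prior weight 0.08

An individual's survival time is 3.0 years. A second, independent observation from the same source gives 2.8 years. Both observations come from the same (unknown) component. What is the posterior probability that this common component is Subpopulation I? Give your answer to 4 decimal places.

By Bayes' theorem, P(k | x) = w_k f_k(x) / Σ_j w_j f_j(x).
Since both observations come from the same component, the likelihood for component k is f_k(x₁)·f_k(x₂).
  p_I = [0.115726] × [0.126878] = 0.0146831
  p_II = [0.113725] × [0.125184] = 0.0142366
  p_III = [0.00198658] × [0.00318489] = 6.32705e-06
Unnormalised posteriors:
  w_I·p_I = 0.23 × 0.0146831 = 0.00337711
  w_II·p_II = 0.69 × 0.0142366 = 0.00982326
  w_III·p_III = 0.08 × 6.32705e-06 = 5.06164e-07
Sum: 0.00337711 + 0.00982326 + 5.06164e-07 = 0.0132009
Responsibility of Subpopulation I: 0.00337711 / 0.0132009 ≈ 0.2558

0.2558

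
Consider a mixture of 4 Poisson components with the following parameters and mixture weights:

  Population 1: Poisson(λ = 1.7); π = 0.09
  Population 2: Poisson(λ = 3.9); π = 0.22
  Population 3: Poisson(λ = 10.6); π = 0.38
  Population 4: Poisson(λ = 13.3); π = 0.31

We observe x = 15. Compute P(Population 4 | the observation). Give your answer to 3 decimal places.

Apply Bayes' rule: the posterior for each component is proportional to its prior times its likelihood at x.
Component likelihoods at x = 15:
  L_1 = e^(−1.7)·1.7^15/15! = 3.99884e-10
  L_2 = e^(−3.9)·3.9^15/15! = 1.1369e-05
  L_3 = e^(−10.6)·10.6^15/15! = 0.0456633
  L_4 = e^(−13.3)·13.3^15/15! = 0.0922908
Weight by the priors:
  π_1·L_1 = 0.09 × 3.99884e-10 = 3.59895e-11
  π_2·L_2 = 0.22 × 1.1369e-05 = 2.50117e-06
  π_3·L_3 = 0.38 × 0.0456633 = 0.017352
  π_4·L_4 = 0.31 × 0.0922908 = 0.0286101
Denominator: 3.59895e-11 + 2.50117e-06 + 0.017352 + 0.0286101 = 0.0459647
P(Population 4 | 15) = 0.0286101 / 0.0459647 ≈ 0.622

0.622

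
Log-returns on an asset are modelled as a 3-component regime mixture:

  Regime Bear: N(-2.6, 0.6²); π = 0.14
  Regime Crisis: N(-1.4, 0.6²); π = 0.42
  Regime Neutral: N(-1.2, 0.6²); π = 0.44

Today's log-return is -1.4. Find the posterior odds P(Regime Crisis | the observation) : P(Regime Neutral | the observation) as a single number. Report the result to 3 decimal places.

The posterior odds equal the prior odds times the likelihood ratio: (π_i/π_j)·(f_i(x)/f_j(x)).
Normal densities:
  p_Bear = (1/(0.6·√(2π)))·exp(−(-1.4−-2.6)²/(2·0.6²)) = 0.664904·exp(-2.00000) = 0.0899849
  p_Crisis = (1/(0.6·√(2π)))·exp(−(-1.4−-1.4)²/(2·0.6²)) = 0.664904·exp(-0.00000) = 0.664904
  p_Neutral = (1/(0.6·√(2π)))·exp(−(-1.4−-1.2)²/(2·0.6²)) = 0.664904·exp(-0.05556) = 0.628972
Odds = (0.42/0.44) × (0.664904/0.628972) = 0.954545 × 1.05713 ≈ 1.009

1.009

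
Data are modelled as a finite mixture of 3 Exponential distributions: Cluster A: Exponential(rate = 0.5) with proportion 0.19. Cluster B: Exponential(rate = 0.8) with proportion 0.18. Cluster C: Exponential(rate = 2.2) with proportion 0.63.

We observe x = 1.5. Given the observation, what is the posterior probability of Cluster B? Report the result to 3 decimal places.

0.311

Posterior ∝ prior × likelihood, so P(k | x) ∝ π_k f_k(x); normalise over all components.
Evaluate each component's likelihood at the observed value:
  p_A = 0.236183
  p_B = 0.240955
  p_C = 0.081143
Weight by the priors:
  π_A·p_A = 0.19 × 0.236183 = 0.0448748
  π_B·p_B = 0.18 × 0.240955 = 0.043372
  π_C·p_C = 0.63 × 0.081143 = 0.0511201
Normaliser: 0.0448748 + 0.043372 + 0.0511201 = 0.139367
P(Cluster B | data) ≈ 0.311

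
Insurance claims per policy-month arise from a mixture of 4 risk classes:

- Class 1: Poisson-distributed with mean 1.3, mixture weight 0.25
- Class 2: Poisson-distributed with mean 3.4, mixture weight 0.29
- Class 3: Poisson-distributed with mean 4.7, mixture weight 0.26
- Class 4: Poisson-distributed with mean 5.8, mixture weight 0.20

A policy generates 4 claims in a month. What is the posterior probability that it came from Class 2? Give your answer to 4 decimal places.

0.3887

Apply Bayes' rule: the posterior for each component is proportional to its prior times its likelihood at x.
Component likelihoods at x = 4 claims:
  p_1 = e^(−1.3)·1.3^4/4! = 0.0324324
  p_2 = e^(−3.4)·3.4^4/4! = 0.185825
  p_3 = e^(−4.7)·4.7^4/4! = 0.184925
  p_4 = e^(−5.8)·5.8^4/4! = 0.142755
Multiply by the mixture weights:
  π_1·p_1 = 0.25 × 0.0324324 = 0.0081081
  π_2·p_2 = 0.29 × 0.185825 = 0.0538891
  π_3·p_3 = 0.26 × 0.184925 = 0.0480806
  π_4·p_4 = 0.20 × 0.142755 = 0.0285511
Evidence: 0.0081081 + 0.0538891 + 0.0480806 + 0.0285511 = 0.138629
P(Class 2 | the observation) = 0.0538891 / 0.138629 ≈ 0.3887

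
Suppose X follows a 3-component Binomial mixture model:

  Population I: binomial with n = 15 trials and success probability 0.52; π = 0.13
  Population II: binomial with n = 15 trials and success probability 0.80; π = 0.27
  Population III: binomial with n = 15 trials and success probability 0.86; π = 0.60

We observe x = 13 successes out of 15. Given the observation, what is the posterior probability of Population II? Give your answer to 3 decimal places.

0.263

By Bayes' theorem, P(k | x) = P(Z=k) f_k(x) / Σ_j P(Z=j) f_j(x).
Evaluate each component's likelihood at the observed value:
  f_I = C(15,13)·0.52^13·0.48^2 = 105·0.000203256·0.2304 = 0.00491717
  f_II = C(15,13)·0.80^13·0.20^2 = 105·0.0549756·0.04 = 0.230897
  f_III = C(15,13)·0.86^13·0.14^2 = 105·0.14076·0.0196 = 0.289684
Weight by the priors:
  P(Z=I)·f_I = 0.13 × 0.00491717 = 0.000639232
  P(Z=II)·f_II = 0.27 × 0.230897 = 0.0623423
  P(Z=III)·f_III = 0.60 × 0.289684 = 0.173811
Normaliser: 0.000639232 + 0.0623423 + 0.173811 = 0.236792
Responsibility of Population II: 0.0623423 / 0.236792 ≈ 0.263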